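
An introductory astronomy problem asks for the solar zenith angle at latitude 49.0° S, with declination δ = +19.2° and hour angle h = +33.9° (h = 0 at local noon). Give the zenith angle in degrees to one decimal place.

cos θ_z = sin φ sin δ + cos φ cos δ cos h = -0.248199 + 0.514248 = 0.266049.
θ_z = arccos(0.266049) = 74.6°.

θ_z = 74.6°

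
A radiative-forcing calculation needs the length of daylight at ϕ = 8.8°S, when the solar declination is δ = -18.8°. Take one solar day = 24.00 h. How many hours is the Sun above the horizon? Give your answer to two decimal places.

12.40 h

cos h₀ = −tan ϕ · tan δ = −tan(-8.8°) × tan(-18.800°) = -0.0527, so h₀ = 1.6235 rad = 93.02°.
Daylight = 2h₀/(2π) × 24.00 h = (1.6235/π) × 24.00 = 12.40 h.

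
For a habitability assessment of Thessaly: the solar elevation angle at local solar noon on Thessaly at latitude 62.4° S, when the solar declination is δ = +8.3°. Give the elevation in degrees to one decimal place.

19.3°

At local noon the hour angle is zero, so the zenith angle equals |φ − δ| = |-62.4° − (+8.300°)| = 70.700°.
Elevation = 90° − 70.700° = 19.3°.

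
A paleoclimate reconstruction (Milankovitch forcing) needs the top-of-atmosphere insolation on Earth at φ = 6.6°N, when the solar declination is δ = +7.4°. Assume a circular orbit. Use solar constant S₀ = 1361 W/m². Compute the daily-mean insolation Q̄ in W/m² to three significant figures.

cos H₀ = −tan(+6.6°) tan(+7.400°) = -0.0150, H₀ = 1.5858 rad.
Bracket: H₀ sin φ sin δ + cos φ cos δ sin H₀ = 1.5858×0.11494×0.12880 + 0.99337×0.99167×0.99989 = 0.023477 + 0.984987 = 1.008464.
Q̄ = (S₀/π) × [bracket] = (1361/π) × 1.008464 = 436.9 W/m².

Q̄ ≈ 437 W/m²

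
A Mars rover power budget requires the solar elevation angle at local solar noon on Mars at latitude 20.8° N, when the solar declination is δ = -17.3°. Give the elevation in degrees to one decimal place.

At local noon the hour angle is zero, so the zenith angle equals |ϕ − δ| = |+20.8° − (-17.300°)| = 38.100°.
Elevation = 90° − 38.100° = 51.9°.

51.9°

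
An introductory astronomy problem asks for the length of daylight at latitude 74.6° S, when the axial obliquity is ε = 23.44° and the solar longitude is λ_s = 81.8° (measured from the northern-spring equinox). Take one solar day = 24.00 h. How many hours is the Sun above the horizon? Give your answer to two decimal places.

0.00 h

Solar declination: sin δ = sin ε · sin λ_s = sin 23.44° × sin 81.8° = 0.39372, so δ = +23.186°.
cos H₀ = −tan φ · tan δ = 1.5550 ≥ 1, so the Sun never rises (polar night) and H₀ = 0.
Daylight = 2H₀/(2π) × 24.00 h = (0.0000/π) × 24.00 = 0.00 h.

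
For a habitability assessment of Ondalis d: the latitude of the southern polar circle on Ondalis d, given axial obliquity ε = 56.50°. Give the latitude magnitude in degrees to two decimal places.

33.50°

The polar circle is the lowest latitude that experiences at least one full rotation of continuous darkness at the northern-summer solstice; it lies at |φ| = 90° − ε = 90° − 56.50° = 33.50°.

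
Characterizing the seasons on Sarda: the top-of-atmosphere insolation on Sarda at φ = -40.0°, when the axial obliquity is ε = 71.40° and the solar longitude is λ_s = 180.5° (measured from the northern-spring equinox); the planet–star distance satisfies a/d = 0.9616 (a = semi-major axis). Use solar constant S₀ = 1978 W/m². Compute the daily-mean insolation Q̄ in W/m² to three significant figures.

Solar declination: sin δ = sin ε · sin λ_s = sin 71.40° × sin 180.5° = -0.00827, so δ = -0.474°.
cos H₀ = −tan(-40.0°) tan(-0.474°) = -0.0069, H₀ = 1.5777 rad.
Bracket: H₀ sin φ sin δ + cos φ cos δ sin H₀ = 1.5777×-0.64279×-0.00827 + 0.76604×0.99997×0.99998 = 0.008387 + 0.766002 = 0.774389.
Inverse-square distance factor (a/d)² = 0.9616² = 0.924675.
Q̄ = (S₀/π) × 0.924675 × [bracket] = (1978/π) × 0.924675 × 0.774389 = 450.8 W/m².

Q̄ ≈ 451 W/m²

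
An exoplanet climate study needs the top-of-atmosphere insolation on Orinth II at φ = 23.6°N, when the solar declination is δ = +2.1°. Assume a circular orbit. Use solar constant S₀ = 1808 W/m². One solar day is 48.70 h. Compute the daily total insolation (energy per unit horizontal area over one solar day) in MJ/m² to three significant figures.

94.7 MJ/m²

cos H₀ = −tan(+23.6°) tan(+2.100°) = -0.0160, H₀ = 1.5868 rad.
Bracket: H₀ sin φ sin δ + cos φ cos δ sin H₀ = 1.5868×0.40035×0.03664 + 0.91636×0.99933×0.99987 = 0.023276 + 0.915627 = 0.938903.
Q̄ = (S₀/π) × [bracket] = (1808/π) × 0.938903 = 540.34 W/m².
Daily total = Q̄ × 48.70 h × 3600 s/h = 540.34 × 48.70 × 3600 / 10⁶ = 94.73 MJ/m².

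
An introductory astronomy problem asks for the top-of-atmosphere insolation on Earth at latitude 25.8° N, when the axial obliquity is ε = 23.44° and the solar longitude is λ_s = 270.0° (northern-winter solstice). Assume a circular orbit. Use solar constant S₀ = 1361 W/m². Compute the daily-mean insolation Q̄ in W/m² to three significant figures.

Solar declination: sin δ = sin ε · sin λ_s = sin 23.44° × sin 270.0° = -0.39779, so δ = -23.440°.
cos H₀ = −tan(+25.8°) tan(-23.440°) = 0.2096, H₀ = 1.3596 rad.
Bracket: H₀ sin φ sin δ + cos φ cos δ sin H₀ = 1.3596×0.43523×-0.39779 + 0.90032×0.91748×0.97779 = -0.235388 + 0.807680 = 0.572292.
Q̄ = (S₀/π) × [bracket] = (1361/π) × 0.572292 = 247.9 W/m².

Q̄ ≈ 248 W/m²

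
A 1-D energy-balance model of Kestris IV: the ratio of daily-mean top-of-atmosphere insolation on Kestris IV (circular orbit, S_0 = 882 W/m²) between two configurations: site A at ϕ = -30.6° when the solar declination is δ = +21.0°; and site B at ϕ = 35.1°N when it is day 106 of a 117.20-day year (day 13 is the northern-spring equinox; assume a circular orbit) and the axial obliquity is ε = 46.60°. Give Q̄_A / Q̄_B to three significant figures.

— Configuration A (ϕ=-30.6°):
cos h₀ = −tan(-30.6°) tan(+21.000°) = 0.2270, h₀ = 1.3418 rad.
Bracket: h₀ sin ϕ sin δ + cos ϕ cos δ sin h₀ = 1.3418×-0.50904×0.35837 + 0.86074×0.93358×0.97389 = -0.244777 + 0.782588 = 0.537811.
Q̄ = (S_0/π) × [bracket] = (882/π) × 0.537811 = 150.99 W/m².
— Configuration B (ϕ=+35.1°):
Solar longitude: L_s = 360° × (106 − 13)/117.20 = 285.666°.
sin δ = sin 46.60° × sin 285.666° = -0.69959, so δ = -44.394°.
cos h₀ = −tan(+35.1°) tan(-44.394°) = 0.6881, h₀ = 0.8119 rad.
Bracket: h₀ sin ϕ sin δ + cos ϕ cos δ sin h₀ = 0.8119×0.57501×-0.69959 + 0.81815×0.71455×0.72562 = -0.326604 + 0.424204 = 0.097600.
Q̄ = (S_0/π) × [bracket] = (882/π) × 0.097600 = 27.401 W/m².
Ratio Q̄_A / Q̄_B = 150.99 / 27.401 = 5.510.

Q̄_A / Q̄_B ≈ 5.51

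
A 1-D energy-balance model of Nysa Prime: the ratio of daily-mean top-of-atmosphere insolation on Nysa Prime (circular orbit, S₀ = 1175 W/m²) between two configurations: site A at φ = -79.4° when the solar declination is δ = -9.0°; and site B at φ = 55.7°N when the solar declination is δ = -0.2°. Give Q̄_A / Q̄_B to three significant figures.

Q̄_A / Q̄_B ≈ 0.883

— Configuration A (φ=-79.4°):
cos H₀ = −tan(-79.4°) tan(-9.000°) = -0.8463, H₀ = 2.5798 rad.
Bracket: H₀ sin φ sin δ + cos φ cos δ sin H₀ = 2.5798×-0.98294×-0.15643 + 0.18395×0.98769×0.53268 = 0.396673 + 0.096780 = 0.493453.
Q̄ = (S₀/π) × [bracket] = (1175/π) × 0.493453 = 184.56 W/m².
— Configuration B (φ=+55.7°):
cos H₀ = −tan(+55.7°) tan(-0.200°) = 0.0051, H₀ = 1.5657 rad.
Bracket: H₀ sin φ sin δ + cos φ cos δ sin H₀ = 1.5657×0.82610×-0.00349 + 0.56353×0.99999×0.99999 = -0.004514 + 0.563519 = 0.559005.
Q̄ = (S₀/π) × [bracket] = (1175/π) × 0.559005 = 209.08 W/m².
Ratio Q̄_A / Q̄_B = 184.56 / 209.08 = 0.8827.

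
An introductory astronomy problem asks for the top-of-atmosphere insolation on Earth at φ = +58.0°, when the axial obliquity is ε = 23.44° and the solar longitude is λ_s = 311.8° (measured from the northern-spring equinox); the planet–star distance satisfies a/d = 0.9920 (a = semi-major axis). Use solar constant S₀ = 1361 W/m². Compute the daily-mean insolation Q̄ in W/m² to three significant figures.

Q̄ ≈ 74.6 W/m²

Solar declination: sin δ = sin ε · sin λ_s = sin 23.44° × sin 311.8° = -0.29654, so δ = -17.250°.
cos H₀ = −tan(+58.0°) tan(-17.250°) = 0.4969, H₀ = 1.0508 rad.
Bracket: H₀ sin φ sin δ + cos φ cos δ sin H₀ = 1.0508×0.84805×-0.29654 + 0.52992×0.95502×0.86780 = -0.264256 + 0.439180 = 0.174924.
Inverse-square distance factor (a/d)² = 0.9920² = 0.984064.
Q̄ = (S₀/π) × 0.984064 × [bracket] = (1361/π) × 0.984064 × 0.174924 = 74.57 W/m².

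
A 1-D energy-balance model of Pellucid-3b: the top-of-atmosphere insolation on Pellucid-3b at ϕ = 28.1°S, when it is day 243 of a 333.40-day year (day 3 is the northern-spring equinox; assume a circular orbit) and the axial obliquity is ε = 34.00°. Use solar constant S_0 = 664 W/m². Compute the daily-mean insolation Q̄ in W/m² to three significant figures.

Q̄ ≈ 251 W/m²

Solar longitude: L_s = 360° × (243 − 3)/333.40 = 259.148°.
sin δ = sin 34.00° × sin 259.148° = -0.54919, so δ = -33.312°.
cos h₀ = −tan(-28.1°) tan(-33.312°) = -0.3509, h₀ = 1.9293 rad.
Bracket: h₀ sin ϕ sin δ + cos ϕ cos δ sin h₀ = 1.9293×-0.47101×-0.54919 + 0.88213×0.83570×0.93641 = 0.499060 + 0.690318 = 1.189378.
Q̄ = (S_0/π) × [bracket] = (664/π) × 1.189378 = 251.4 W/m².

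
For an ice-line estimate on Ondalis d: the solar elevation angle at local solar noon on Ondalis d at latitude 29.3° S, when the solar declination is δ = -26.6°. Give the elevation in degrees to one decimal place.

At local noon the hour angle is zero, so the zenith angle equals |ϕ − δ| = |-29.3° − (-26.600°)| = 2.700°.
Elevation = 90° − 2.700° = 87.3°.

87.3°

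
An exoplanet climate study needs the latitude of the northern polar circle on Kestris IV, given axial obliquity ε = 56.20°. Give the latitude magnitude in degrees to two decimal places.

33.80°

The polar circle is the lowest latitude that experiences at least one full rotation of continuous daylight at the northern-summer solstice; it lies at |ϕ| = 90° − ε = 90° − 56.20° = 33.80°.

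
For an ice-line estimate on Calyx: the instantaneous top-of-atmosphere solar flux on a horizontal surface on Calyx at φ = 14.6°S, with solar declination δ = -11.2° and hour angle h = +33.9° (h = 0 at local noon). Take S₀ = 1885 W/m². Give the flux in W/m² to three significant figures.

1.58e+03 W/m²

cos θ_z = sin φ sin δ + cos φ cos δ cos h = 0.048961 + 0.787913 = 0.836874.
Flux = S₀ · cos θ_z = 1885 × 0.836874 = 1578 W/m².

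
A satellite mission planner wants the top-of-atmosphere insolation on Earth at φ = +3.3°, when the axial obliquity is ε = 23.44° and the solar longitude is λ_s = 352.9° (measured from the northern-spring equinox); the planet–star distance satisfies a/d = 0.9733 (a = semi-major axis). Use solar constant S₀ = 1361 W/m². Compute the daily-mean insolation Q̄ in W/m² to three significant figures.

Solar declination: sin δ = sin ε · sin λ_s = sin 23.44° × sin 352.9° = -0.04917, so δ = -2.818°.
cos H₀ = −tan(+3.3°) tan(-2.818°) = 0.0028, H₀ = 1.5680 rad.
Bracket: H₀ sin φ sin δ + cos φ cos δ sin H₀ = 1.5680×0.05756×-0.04917 + 0.99834×0.99879×1.00000 = -0.004438 + 0.997132 = 0.992694.
Inverse-square distance factor (a/d)² = 0.9733² = 0.947313.
Q̄ = (S₀/π) × 0.947313 × [bracket] = (1361/π) × 0.947313 × 0.992694 = 407.4 W/m².

Q̄ ≈ 407 W/m²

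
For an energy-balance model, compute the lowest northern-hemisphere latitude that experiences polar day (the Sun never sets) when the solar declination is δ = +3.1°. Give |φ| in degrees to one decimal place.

|φ| = 86.9°

Polar day requires cos H₀ = −tan φ tan δ ≤ −1, i.e. tan φ tan δ ≥ 1.
The boundary is |tan φ| · |tan δ| = 1, so |φ| = 90° − |δ| = 90° − 3.1° = 86.9° in the northern hemisphere.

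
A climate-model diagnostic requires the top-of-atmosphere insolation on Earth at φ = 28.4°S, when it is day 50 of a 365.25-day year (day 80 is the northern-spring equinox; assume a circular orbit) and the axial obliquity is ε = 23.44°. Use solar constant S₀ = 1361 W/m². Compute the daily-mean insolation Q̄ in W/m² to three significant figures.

Solar longitude: λ_s = 360° × (50 − 80)/365.25 = -29.569°, i.e. -29.569° + 360° = 330.431°.
sin δ = sin 23.44° × sin 330.431° = -0.19630, so δ = -11.320°.
cos H₀ = −tan(-28.4°) tan(-11.320°) = -0.1082, H₀ = 1.6793 rad.
Bracket: H₀ sin φ sin δ + cos φ cos δ sin H₀ = 1.6793×-0.47562×-0.19630 + 0.87965×0.98054×0.99412 = 0.156787 + 0.857460 = 1.014247.
Q̄ = (S₀/π) × [bracket] = (1361/π) × 1.014247 = 439.4 W/m².

Q̄ ≈ 439 W/m²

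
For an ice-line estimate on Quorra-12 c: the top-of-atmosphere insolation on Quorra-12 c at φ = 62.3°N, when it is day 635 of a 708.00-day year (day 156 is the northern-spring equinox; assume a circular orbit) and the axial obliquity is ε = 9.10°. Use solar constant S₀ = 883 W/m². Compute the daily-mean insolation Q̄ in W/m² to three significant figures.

Q̄ ≈ 78.8 W/m²

Solar longitude: λ_s = 360° × (635 − 156)/708.00 = 243.559°.
sin δ = sin 9.10° × sin 243.559° = -0.14161, so δ = -8.141°.
cos H₀ = −tan(+62.3°) tan(-8.141°) = 0.2725, H₀ = 1.2948 rad.
Bracket: H₀ sin φ sin δ + cos φ cos δ sin H₀ = 1.2948×0.88539×-0.14161 + 0.46484×0.98992×0.96216 = -0.162342 + 0.442742 = 0.280400.
Q̄ = (S₀/π) × [bracket] = (883/π) × 0.280400 = 78.81 W/m².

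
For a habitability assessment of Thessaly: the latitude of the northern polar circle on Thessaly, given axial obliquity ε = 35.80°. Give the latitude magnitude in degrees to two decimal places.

The polar circle is the lowest latitude that experiences at least one full rotation of continuous daylight at the northern-summer solstice; it lies at |φ| = 90° − ε = 90° − 35.80° = 54.20°.

54.20°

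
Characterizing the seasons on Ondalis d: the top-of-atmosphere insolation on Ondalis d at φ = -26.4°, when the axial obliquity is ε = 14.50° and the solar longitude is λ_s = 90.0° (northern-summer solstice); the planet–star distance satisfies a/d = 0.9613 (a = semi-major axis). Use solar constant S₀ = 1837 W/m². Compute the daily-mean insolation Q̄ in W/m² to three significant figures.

Q̄ ≈ 378 W/m²

Solar declination: sin δ = sin ε · sin λ_s = sin 14.50° × sin 90.0° = 0.25038, so δ = +14.500°.
cos H₀ = −tan(-26.4°) tan(+14.500°) = 0.1284, H₀ = 1.4421 rad.
Bracket: H₀ sin φ sin δ + cos φ cos δ sin H₀ = 1.4421×-0.44464×0.25038 + 0.89571×0.96815×0.99173 = -0.160547 + 0.860010 = 0.699463.
Inverse-square distance factor (a/d)² = 0.9613² = 0.924098.
Q̄ = (S₀/π) × 0.924098 × [bracket] = (1837/π) × 0.924098 × 0.699463 = 378.0 W/m².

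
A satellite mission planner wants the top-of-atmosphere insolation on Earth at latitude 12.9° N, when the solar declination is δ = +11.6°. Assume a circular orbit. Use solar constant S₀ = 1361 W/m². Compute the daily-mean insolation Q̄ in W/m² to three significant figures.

cos H₀ = −tan(+12.9°) tan(+11.600°) = -0.0470, H₀ = 1.6178 rad.
Bracket: H₀ sin φ sin δ + cos φ cos δ sin H₀ = 1.6178×0.22325×0.20108 + 0.97476×0.97958×0.99889 = 0.072625 + 0.953796 = 1.026421.
Q̄ = (S₀/π) × [bracket] = (1361/π) × 1.026421 = 444.7 W/m².

Q̄ ≈ 445 W/m²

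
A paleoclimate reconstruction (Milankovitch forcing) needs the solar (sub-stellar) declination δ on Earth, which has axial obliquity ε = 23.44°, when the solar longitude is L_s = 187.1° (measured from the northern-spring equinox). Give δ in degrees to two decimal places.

sin δ = sin ε · sin L_s = sin 23.44° × sin 187.1° = -0.049167.
δ = arcsin(-0.049167) = -2.82°.

δ = -2.82°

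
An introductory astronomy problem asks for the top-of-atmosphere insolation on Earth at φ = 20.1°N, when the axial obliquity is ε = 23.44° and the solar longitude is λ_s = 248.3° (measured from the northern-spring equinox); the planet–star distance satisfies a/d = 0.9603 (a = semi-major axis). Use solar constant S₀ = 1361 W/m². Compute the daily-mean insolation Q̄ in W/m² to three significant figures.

Solar declination: sin δ = sin ε · sin λ_s = sin 23.44° × sin 248.3° = -0.36960, so δ = -21.691°.
cos H₀ = −tan(+20.1°) tan(-21.691°) = 0.1456, H₀ = 1.4247 rad.
Bracket: H₀ sin φ sin δ + cos φ cos δ sin H₀ = 1.4247×0.34366×-0.36960 + 0.93909×0.92919×0.98935 = -0.180961 + 0.863300 = 0.682339.
Inverse-square distance factor (a/d)² = 0.9603² = 0.922176.
Q̄ = (S₀/π) × 0.922176 × [bracket] = (1361/π) × 0.922176 × 0.682339 = 272.6 W/m².

Q̄ ≈ 273 W/m²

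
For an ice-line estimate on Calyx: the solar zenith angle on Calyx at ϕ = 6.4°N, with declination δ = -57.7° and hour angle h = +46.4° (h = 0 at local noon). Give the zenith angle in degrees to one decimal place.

θ_z = 74.2°

cos θ_z = sin ϕ sin δ + cos ϕ cos δ cos h = -0.094220 + 0.366203 = 0.271983.
θ_z = arccos(0.271983) = 74.2°.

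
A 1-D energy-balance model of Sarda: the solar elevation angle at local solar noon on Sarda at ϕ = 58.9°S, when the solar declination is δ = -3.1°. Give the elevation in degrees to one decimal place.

At local noon the hour angle is zero, so the zenith angle equals |ϕ − δ| = |-58.9° − (-3.100°)| = 55.800°.
Elevation = 90° − 55.800° = 34.2°.

34.2°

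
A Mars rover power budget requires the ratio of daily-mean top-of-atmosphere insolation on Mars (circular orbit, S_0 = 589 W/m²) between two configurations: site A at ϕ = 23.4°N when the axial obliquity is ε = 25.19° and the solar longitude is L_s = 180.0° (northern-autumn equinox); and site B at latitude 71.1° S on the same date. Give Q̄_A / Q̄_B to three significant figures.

— Configuration A (ϕ=+23.4°):
Solar declination: sin δ = sin ε · sin L_s = sin 25.19° × sin 180.0° = 0.00000, so δ = +0.000°.
cos h₀ = −tan(+23.4°) tan(+0.000°) = -0.0000, h₀ = 1.5708 rad.
Bracket: h₀ sin ϕ sin δ + cos ϕ cos δ sin h₀ = 1.5708×0.39715×0.00000 + 0.91775×1.00000×1.00000 = 0.000000 + 0.917750 = 0.917750.
Q̄ = (S_0/π) × [bracket] = (589/π) × 0.917750 = 172.06 W/m².
— Configuration B (ϕ=-71.1°):
cos h₀ = −tan(-71.1°) tan(+0.000°) = 0.0000, h₀ = 1.5708 rad.
Bracket: h₀ sin ϕ sin δ + cos ϕ cos δ sin h₀ = 1.5708×-0.94609×0.00000 + 0.32392×1.00000×1.00000 = -0.000000 + 0.323920 = 0.323920.
Q̄ = (S_0/π) × [bracket] = (589/π) × 0.323920 = 60.730 W/m².
Ratio Q̄_A / Q̄_B = 172.06 / 60.730 = 2.833.

Q̄_A / Q̄_B ≈ 2.83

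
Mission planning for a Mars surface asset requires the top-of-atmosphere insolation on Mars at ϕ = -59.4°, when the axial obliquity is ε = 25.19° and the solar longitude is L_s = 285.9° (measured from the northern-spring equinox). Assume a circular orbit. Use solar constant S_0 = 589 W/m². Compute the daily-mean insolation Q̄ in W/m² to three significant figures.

Solar declination: sin δ = sin ε · sin L_s = sin 25.19° × sin 285.9° = -0.40934, so δ = -24.163°.
cos h₀ = −tan(-59.4°) tan(-24.163°) = -0.7586, h₀ = 2.4320 rad.
Bracket: h₀ sin ϕ sin δ + cos ϕ cos δ sin h₀ = 2.4320×-0.86074×-0.40934 + 0.50904×0.91238×0.65153 = 0.856879 + 0.302595 = 1.159474.
Q̄ = (S_0/π) × [bracket] = (589/π) × 1.159474 = 217.4 W/m².

Q̄ ≈ 217 W/m²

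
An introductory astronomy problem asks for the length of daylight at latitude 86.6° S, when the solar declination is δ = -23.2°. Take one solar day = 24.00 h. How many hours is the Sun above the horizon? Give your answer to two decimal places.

24.00 h

Sunrise equation: cos h₀ = −tan ϕ · tan δ = -7.2142 ≤ −1, so the Sun never sets (polar day) and h₀ = π.
Daylight = 2h₀/(2π) × 24.00 h = (3.1416/π) × 24.00 = 24.00 h.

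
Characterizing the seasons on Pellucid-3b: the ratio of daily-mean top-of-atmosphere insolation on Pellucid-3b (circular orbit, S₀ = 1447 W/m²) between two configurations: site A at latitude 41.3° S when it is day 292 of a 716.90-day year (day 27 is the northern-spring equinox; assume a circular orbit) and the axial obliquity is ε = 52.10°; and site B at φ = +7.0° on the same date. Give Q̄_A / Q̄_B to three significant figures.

— Configuration A (φ=-41.3°):
Solar longitude: λ_s = 360° × (292 − 27)/716.90 = 133.073°.
sin δ = sin 52.10° × sin 133.073° = 0.57641, so δ = +35.199°.
cos H₀ = −tan(-41.3°) tan(+35.199°) = 0.6197, H₀ = 0.9024 rad.
Bracket: H₀ sin φ sin δ + cos φ cos δ sin H₀ = 0.9024×-0.66000×0.57641 + 0.75126×0.81716×0.78484 = -0.343301 + 0.481813 = 0.138512.
Q̄ = (S₀/π) × [bracket] = (1447/π) × 0.138512 = 63.798 W/m².
— Configuration B (φ=+7.0°):
cos H₀ = −tan(+7.0°) tan(+35.199°) = -0.0866, H₀ = 1.6575 rad.
Bracket: H₀ sin φ sin δ + cos φ cos δ sin H₀ = 1.6575×0.12187×0.57641 + 0.99255×0.81716×0.99624 = 0.116435 + 0.808023 = 0.924458.
Q̄ = (S₀/π) × [bracket] = (1447/π) × 0.924458 = 425.80 W/m².
Ratio Q̄_A / Q̄_B = 63.798 / 425.80 = 0.1498.

Q̄_A / Q̄_B ≈ 0.150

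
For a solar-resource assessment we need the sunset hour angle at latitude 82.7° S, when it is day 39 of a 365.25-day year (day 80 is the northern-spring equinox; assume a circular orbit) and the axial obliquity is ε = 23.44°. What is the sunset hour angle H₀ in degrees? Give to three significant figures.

H₀ = 180°

Solar longitude: λ_s = 360° × (39 − 80)/365.25 = -40.411°, i.e. -40.411° + 360° = 319.589°.
sin δ = sin 23.44° × sin 319.589° = -0.25787, so δ = -14.944°.
Sunrise equation: cos H₀ = −tan φ · tan δ = -2.0835 ≤ −1, so the Sun never sets (polar day) and H₀ = π.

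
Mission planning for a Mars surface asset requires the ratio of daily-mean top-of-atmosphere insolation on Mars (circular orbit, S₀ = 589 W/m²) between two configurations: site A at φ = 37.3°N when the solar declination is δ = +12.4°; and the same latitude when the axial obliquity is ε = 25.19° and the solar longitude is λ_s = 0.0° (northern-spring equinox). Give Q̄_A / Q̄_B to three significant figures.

— Configuration A (φ=+37.3°):
cos H₀ = −tan(+37.3°) tan(+12.400°) = -0.1675, H₀ = 1.7391 rad.
Bracket: H₀ sin φ sin δ + cos φ cos δ sin H₀ = 1.7391×0.60599×0.21474 + 0.79547×0.97667×0.98587 = 0.226310 + 0.765934 = 0.992244.
Q̄ = (S₀/π) × [bracket] = (589/π) × 0.992244 = 186.03 W/m².
— Configuration B (φ=+37.3°):
Solar declination: sin δ = sin ε · sin λ_s = sin 25.19° × sin 0.0° = 0.00000, so δ = +0.000°.
cos H₀ = −tan(+37.3°) tan(+0.000°) = -0.0000, H₀ = 1.5708 rad.
Bracket: H₀ sin φ sin δ + cos φ cos δ sin H₀ = 1.5708×0.60599×0.00000 + 0.79547×1.00000×1.00000 = 0.000000 + 0.795470 = 0.795470.
Q̄ = (S₀/π) × [bracket] = (589/π) × 0.795470 = 149.14 W/m².
Ratio Q̄_A / Q̄_B = 186.03 / 149.14 = 1.247.

Q̄_A / Q̄_B ≈ 1.25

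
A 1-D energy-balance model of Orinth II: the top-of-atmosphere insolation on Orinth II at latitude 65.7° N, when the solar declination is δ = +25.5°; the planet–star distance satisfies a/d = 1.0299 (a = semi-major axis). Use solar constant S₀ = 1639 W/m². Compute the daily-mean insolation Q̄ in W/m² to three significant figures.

Q̄ ≈ 682 W/m²

cos H₀ = −tan(+65.7°) tan(+25.500°) = -1.0564 ≤ −1 ⇒ polar day, H₀ = π.
Bracket: H₀ sin φ sin δ + cos φ cos δ sin H₀ = 3.1416×0.91140×0.43051 + 0.41151×0.90259×0.00000 = 1.232660 + 0.000000 = 1.232660.
Inverse-square distance factor (a/d)² = 1.0299² = 1.060694.
Q̄ = (S₀/π) × 1.060694 × [bracket] = (1639/π) × 1.060694 × 1.232660 = 682.1 W/m².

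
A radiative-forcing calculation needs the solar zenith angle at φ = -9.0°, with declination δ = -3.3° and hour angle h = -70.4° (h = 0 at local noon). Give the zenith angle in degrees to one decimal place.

cos θ_z = sin φ sin δ + cos φ cos δ cos h = 0.009005 + 0.330772 = 0.339777.
θ_z = arccos(0.339777) = 70.1°.

θ_z = 70.1°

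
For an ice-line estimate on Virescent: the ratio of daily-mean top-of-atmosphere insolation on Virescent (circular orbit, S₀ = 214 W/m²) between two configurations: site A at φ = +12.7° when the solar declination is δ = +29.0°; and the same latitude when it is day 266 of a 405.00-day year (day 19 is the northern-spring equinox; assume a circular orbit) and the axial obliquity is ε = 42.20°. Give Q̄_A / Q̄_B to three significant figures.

— Configuration A (φ=+12.7°):
cos H₀ = −tan(+12.7°) tan(+29.000°) = -0.1249, H₀ = 1.6960 rad.
Bracket: H₀ sin φ sin δ + cos φ cos δ sin H₀ = 1.6960×0.21985×0.48481 + 0.97553×0.87462×0.99217 = 0.180769 + 0.846537 = 1.027306.
Q̄ = (S₀/π) × [bracket] = (214/π) × 1.027306 = 69.978 W/m².
— Configuration B (φ=+12.7°):
Solar longitude: λ_s = 360° × (266 − 19)/405.00 = 219.556°.
sin δ = sin 42.20° × sin 219.556° = -0.42777, so δ = -25.326°.
cos H₀ = −tan(+12.7°) tan(-25.326°) = 0.1067, H₀ = 1.4639 rad.
Bracket: H₀ sin φ sin δ + cos φ cos δ sin H₀ = 1.4639×0.21985×-0.42777 + 0.97553×0.90389×0.99430 = -0.137673 + 0.876746 = 0.739073.
Q̄ = (S₀/π) × [bracket] = (214/π) × 0.739073 = 50.344 W/m².
Ratio Q̄_A / Q̄_B = 69.978 / 50.344 = 1.390.

Q̄_A / Q̄_B ≈ 1.39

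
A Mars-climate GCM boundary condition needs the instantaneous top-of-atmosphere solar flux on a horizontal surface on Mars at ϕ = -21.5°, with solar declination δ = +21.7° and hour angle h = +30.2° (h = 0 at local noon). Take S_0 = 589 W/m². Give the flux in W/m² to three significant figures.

cos θ_z = sin ϕ sin δ + cos ϕ cos δ cos h = -0.135513 + 0.747149 = 0.611636.
Flux = S_0 · cos θ_z = 589 × 0.611636 = 360.3 W/m².

360 W/m²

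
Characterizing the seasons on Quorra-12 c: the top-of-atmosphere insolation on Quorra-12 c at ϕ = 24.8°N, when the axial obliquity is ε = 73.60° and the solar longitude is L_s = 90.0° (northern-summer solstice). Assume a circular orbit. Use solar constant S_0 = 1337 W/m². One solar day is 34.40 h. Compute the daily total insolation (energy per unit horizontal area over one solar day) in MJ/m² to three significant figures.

66.6 MJ/m²

Solar declination: sin δ = sin ε · sin L_s = sin 73.60° × sin 90.0° = 0.95931, so δ = +73.600°.
cos h₀ = −tan(+24.8°) tan(+73.600°) = -1.5700 ≤ −1 ⇒ polar day, h₀ = π.
Bracket: h₀ sin ϕ sin δ + cos ϕ cos δ sin h₀ = 3.1416×0.41945×0.95931 + 0.90778×0.28234×0.00000 = 1.264125 + 0.000000 = 1.264125.
Q̄ = (S_0/π) × [bracket] = (1337/π) × 1.264125 = 537.99 W/m².
Daily total = Q̄ × 34.40 h × 3600 s/h = 537.99 × 34.40 × 3600 / 10⁶ = 66.62 MJ/m².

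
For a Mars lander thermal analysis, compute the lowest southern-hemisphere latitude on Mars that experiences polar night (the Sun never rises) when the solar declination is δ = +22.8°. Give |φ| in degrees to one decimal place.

|φ| = 67.2°

Polar night requires cos H₀ = −tan φ tan δ ≥ 1, i.e. tan φ tan δ ≤ −1.
The boundary is |tan φ| · |tan δ| = 1, so |φ| = 90° − |δ| = 90° − 22.8° = 67.2° in the southern hemisphere.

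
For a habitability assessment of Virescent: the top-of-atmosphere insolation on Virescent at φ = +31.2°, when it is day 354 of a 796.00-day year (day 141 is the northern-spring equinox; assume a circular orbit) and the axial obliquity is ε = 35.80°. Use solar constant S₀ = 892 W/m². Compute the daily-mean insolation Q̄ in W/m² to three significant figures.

Solar longitude: λ_s = 360° × (354 − 141)/796.00 = 96.332°.
sin δ = sin 35.80° × sin 96.332° = 0.58139, so δ = +35.548°.
cos H₀ = −tan(+31.2°) tan(+35.548°) = -0.4328, H₀ = 2.0183 rad.
Bracket: H₀ sin φ sin δ + cos φ cos δ sin H₀ = 2.0183×0.51803×0.58139 + 0.85536×0.81363×0.90151 = 0.607866 + 0.627403 = 1.235269.
Q̄ = (S₀/π) × [bracket] = (892/π) × 1.235269 = 350.7 W/m².

Q̄ ≈ 351 W/m²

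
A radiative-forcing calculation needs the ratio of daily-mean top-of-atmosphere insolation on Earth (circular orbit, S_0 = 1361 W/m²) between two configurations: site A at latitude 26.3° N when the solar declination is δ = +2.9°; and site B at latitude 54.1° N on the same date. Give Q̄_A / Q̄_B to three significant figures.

— Configuration A (ϕ=+26.3°):
cos h₀ = −tan(+26.3°) tan(+2.900°) = -0.0250, h₀ = 1.5958 rad.
Bracket: h₀ sin ϕ sin δ + cos ϕ cos δ sin h₀ = 1.5958×0.44307×0.05059 + 0.89649×0.99872×0.99969 = 0.035770 + 0.895065 = 0.930835.
Q̄ = (S_0/π) × [bracket] = (1361/π) × 0.930835 = 403.26 W/m².
— Configuration B (ϕ=+54.1°):
cos h₀ = −tan(+54.1°) tan(+2.900°) = -0.0700, h₀ = 1.6408 rad.
Bracket: h₀ sin ϕ sin δ + cos ϕ cos δ sin h₀ = 1.6408×0.81004×0.05059 + 0.58637×0.99872×0.99755 = 0.067240 + 0.584185 = 0.651425.
Q̄ = (S_0/π) × [bracket] = (1361/π) × 0.651425 = 282.21 W/m².
Ratio Q̄_A / Q̄_B = 403.26 / 282.21 = 1.429.

Q̄_A / Q̄_B ≈ 1.43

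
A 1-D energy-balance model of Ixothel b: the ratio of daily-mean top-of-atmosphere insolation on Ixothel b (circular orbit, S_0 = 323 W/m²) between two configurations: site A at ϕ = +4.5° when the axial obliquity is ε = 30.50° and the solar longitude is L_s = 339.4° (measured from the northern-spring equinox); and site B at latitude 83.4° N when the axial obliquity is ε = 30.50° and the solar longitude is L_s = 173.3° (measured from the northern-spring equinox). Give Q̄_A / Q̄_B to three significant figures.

— Configuration A (ϕ=+4.5°):
Solar declination: sin δ = sin ε · sin L_s = sin 30.50° × sin 339.4° = -0.17857, so δ = -10.287°.
cos h₀ = −tan(+4.5°) tan(-10.287°) = 0.0143, h₀ = 1.5565 rad.
Bracket: h₀ sin ϕ sin δ + cos ϕ cos δ sin h₀ = 1.5565×0.07846×-0.17857 + 0.99692×0.98393×0.99990 = -0.021808 + 0.980801 = 0.958993.
Q̄ = (S_0/π) × [bracket] = (323/π) × 0.958993 = 98.598 W/m².
— Configuration B (ϕ=+83.4°):
Solar declination: sin δ = sin ε · sin L_s = sin 30.50° × sin 173.3° = 0.05921, so δ = +3.395°.
cos h₀ = −tan(+83.4°) tan(+3.395°) = -0.5127, h₀ = 2.1091 rad.
Bracket: h₀ sin ϕ sin δ + cos ϕ cos δ sin h₀ = 2.1091×0.99337×0.05921 + 0.11494×0.99825×0.85858 = 0.124052 + 0.098512 = 0.222564.
Q̄ = (S_0/π) × [bracket] = (323/π) × 0.222564 = 22.883 W/m².
Ratio Q̄_A / Q̄_B = 98.598 / 22.883 = 4.309.

Q̄_A / Q̄_B ≈ 4.31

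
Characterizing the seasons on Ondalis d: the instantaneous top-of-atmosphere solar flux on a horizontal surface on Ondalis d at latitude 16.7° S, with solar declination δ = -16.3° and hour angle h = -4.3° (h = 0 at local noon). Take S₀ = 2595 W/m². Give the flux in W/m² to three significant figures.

2.59e+03 W/m²

cos θ_z = sin φ sin δ + cos φ cos δ cos h = 0.080653 + 0.916735 = 0.997388.
Flux = S₀ · cos θ_z = 2595 × 0.997388 = 2588 W/m².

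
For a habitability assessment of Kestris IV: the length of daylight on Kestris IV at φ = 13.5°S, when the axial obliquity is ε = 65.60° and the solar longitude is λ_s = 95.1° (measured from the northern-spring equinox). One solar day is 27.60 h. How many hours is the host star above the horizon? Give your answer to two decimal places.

9.02 h

Solar declination: sin δ = sin ε · sin λ_s = sin 65.60° × sin 95.1° = 0.90708, so δ = +65.105°.
cos H₀ = −tan φ · tan δ = −tan(-13.5°) × tan(+65.105°) = 0.5173, so H₀ = 1.0271 rad = 58.85°.
Daylight = 2H₀/(2π) × 27.60 h = (1.0271/π) × 27.60 = 9.02 h.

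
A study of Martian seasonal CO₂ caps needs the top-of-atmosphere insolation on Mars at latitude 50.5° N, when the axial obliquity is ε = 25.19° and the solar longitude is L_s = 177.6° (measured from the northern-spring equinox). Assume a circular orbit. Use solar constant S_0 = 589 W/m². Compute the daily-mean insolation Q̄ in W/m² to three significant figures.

Solar declination: sin δ = sin ε · sin L_s = sin 25.19° × sin 177.6° = 0.01782, so δ = +1.021°.
cos h₀ = −tan(+50.5°) tan(+1.021°) = -0.0216, h₀ = 1.5924 rad.
Bracket: h₀ sin ϕ sin δ + cos ϕ cos δ sin h₀ = 1.5924×0.77162×0.01782 + 0.63608×0.99984×0.99977 = 0.021896 + 0.635832 = 0.657728.
Q̄ = (S_0/π) × [bracket] = (589/π) × 0.657728 = 123.3 W/m².

Q̄ ≈ 123 W/m²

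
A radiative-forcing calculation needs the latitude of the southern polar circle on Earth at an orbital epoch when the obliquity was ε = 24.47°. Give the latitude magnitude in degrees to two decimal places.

65.53°

The polar circle is the lowest latitude that experiences at least one full rotation of continuous darkness at the northern-summer solstice; it lies at |φ| = 90° − ε = 90° − 24.47° = 65.53°.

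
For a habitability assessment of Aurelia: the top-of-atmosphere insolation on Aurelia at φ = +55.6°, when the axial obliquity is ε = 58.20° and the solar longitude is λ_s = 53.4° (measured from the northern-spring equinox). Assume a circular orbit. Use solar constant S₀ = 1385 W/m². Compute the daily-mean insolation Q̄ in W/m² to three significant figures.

Q̄ ≈ 780 W/m²

Solar declination: sin δ = sin ε · sin λ_s = sin 58.20° × sin 53.4° = 0.68231, so δ = +43.024°.
cos H₀ = −tan(+55.6°) tan(+43.024°) = -1.3631 ≤ −1 ⇒ polar day, H₀ = π.
Bracket: H₀ sin φ sin δ + cos φ cos δ sin H₀ = 3.1416×0.82511×0.68231 + 0.56497×0.73106×0.00000 = 1.768660 + 0.000000 = 1.768660.
Q̄ = (S₀/π) × [bracket] = (1385/π) × 1.768660 = 779.7 W/m².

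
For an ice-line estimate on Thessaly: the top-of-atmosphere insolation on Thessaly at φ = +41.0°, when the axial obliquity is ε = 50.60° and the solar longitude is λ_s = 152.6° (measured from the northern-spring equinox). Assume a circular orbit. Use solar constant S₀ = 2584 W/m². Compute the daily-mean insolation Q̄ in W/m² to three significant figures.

Solar declination: sin δ = sin ε · sin λ_s = sin 50.60° × sin 152.6° = 0.35561, so δ = +20.831°.
cos H₀ = −tan(+41.0°) tan(+20.831°) = -0.3307, H₀ = 1.9079 rad.
Bracket: H₀ sin φ sin δ + cos φ cos δ sin H₀ = 1.9079×0.65606×0.35561 + 0.75471×0.93463×0.94372 = 0.445116 + 0.665676 = 1.110792.
Q̄ = (S₀/π) × [bracket] = (2584/π) × 1.110792 = 913.6 W/m².

Q̄ ≈ 914 W/m²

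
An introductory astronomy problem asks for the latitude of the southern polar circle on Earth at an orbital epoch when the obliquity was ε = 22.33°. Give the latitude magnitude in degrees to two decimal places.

The polar circle is the lowest latitude that experiences at least one full rotation of continuous darkness at the northern-summer solstice; it lies at |φ| = 90° − ε = 90° − 22.33° = 67.67°.

67.67°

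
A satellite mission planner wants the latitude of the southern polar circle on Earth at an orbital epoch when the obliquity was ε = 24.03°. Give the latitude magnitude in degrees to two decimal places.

The polar circle is the lowest latitude that experiences at least one full rotation of continuous darkness at the northern-summer solstice; it lies at |ϕ| = 90° − ε = 90° − 24.03° = 65.97°.

65.97°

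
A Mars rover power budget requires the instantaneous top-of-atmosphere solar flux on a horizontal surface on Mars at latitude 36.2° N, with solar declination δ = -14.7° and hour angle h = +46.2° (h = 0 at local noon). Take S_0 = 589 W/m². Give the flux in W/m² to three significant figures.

230 W/m²

cos θ_z = sin ϕ sin δ + cos ϕ cos δ cos h = -0.149871 + 0.540250 = 0.390379.
Flux = S_0 · cos θ_z = 589 × 0.390379 = 229.9 W/m².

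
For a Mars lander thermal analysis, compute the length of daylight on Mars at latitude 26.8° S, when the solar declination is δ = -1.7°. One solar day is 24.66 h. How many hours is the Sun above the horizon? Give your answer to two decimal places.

cos H₀ = −tan φ · tan δ = −tan(-26.8°) × tan(-1.700°) = -0.0150, so H₀ = 1.5858 rad = 90.86°.
Daylight = 2H₀/(2π) × 24.66 h = (1.5858/π) × 24.66 = 12.45 h.

12.45 h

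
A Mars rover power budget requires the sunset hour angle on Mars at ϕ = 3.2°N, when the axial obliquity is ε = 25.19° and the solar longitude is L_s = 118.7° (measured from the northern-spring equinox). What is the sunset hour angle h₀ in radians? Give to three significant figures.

Solar declination: sin δ = sin ε · sin L_s = sin 25.19° × sin 118.7° = 0.37333, so δ = +21.921°.
cos h₀ = −tan ϕ · tan δ = −tan(+3.2°) × tan(+21.921°) = -0.0225, so h₀ = 1.5933 rad = 91.29°.

h₀ = 1.59 rad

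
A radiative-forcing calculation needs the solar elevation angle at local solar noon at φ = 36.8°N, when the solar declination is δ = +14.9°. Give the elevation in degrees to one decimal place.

At local noon the hour angle is zero, so the zenith angle equals |φ − δ| = |+36.8° − (+14.900°)| = 21.900°.
Elevation = 90° − 21.900° = 68.1°.

68.1°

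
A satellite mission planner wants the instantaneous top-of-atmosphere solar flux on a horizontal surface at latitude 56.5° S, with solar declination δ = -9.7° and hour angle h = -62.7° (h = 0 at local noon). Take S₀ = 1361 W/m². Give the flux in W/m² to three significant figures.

cos θ_z = sin φ sin δ + cos φ cos δ cos h = 0.140501 + 0.249527 = 0.390028.
Flux = S₀ · cos θ_z = 1361 × 0.390028 = 530.8 W/m².

531 W/m²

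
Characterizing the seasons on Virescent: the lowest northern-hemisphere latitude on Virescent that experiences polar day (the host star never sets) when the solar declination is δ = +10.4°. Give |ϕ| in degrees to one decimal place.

Polar day requires cos h₀ = −tan ϕ tan δ ≤ −1, i.e. tan ϕ tan δ ≥ 1.
The boundary is |tan ϕ| · |tan δ| = 1, so |ϕ| = 90° − |δ| = 90° − 10.4° = 79.6° in the northern hemisphere.

|ϕ| = 79.6°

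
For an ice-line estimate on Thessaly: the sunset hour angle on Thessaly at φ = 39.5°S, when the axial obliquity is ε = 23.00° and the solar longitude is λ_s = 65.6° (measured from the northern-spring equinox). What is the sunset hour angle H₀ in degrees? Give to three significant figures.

Solar declination: sin δ = sin ε · sin λ_s = sin 23.00° × sin 65.6° = 0.35583, so δ = +20.844°.
cos H₀ = −tan φ · tan δ = −tan(-39.5°) × tan(+20.844°) = 0.3139, so H₀ = 1.2515 rad = 71.71°.

H₀ = 71.7°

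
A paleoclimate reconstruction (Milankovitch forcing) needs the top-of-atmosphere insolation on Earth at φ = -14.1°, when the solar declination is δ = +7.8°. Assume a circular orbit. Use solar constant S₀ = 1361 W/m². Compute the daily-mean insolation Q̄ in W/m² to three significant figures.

cos H₀ = −tan(-14.1°) tan(+7.800°) = 0.0344, H₀ = 1.5364 rad.
Bracket: H₀ sin φ sin δ + cos φ cos δ sin H₀ = 1.5364×-0.24362×0.13572 + 0.96987×0.99075×0.99941 = -0.050800 + 0.960332 = 0.909532.
Q̄ = (S₀/π) × [bracket] = (1361/π) × 0.909532 = 394.0 W/m².

Q̄ ≈ 394 W/m²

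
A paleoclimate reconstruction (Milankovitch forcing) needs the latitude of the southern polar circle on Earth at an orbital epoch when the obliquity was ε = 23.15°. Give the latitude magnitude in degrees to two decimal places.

66.85°

The polar circle is the lowest latitude that experiences at least one full rotation of continuous darkness at the northern-summer solstice; it lies at |φ| = 90° − ε = 90° − 23.15° = 66.85°.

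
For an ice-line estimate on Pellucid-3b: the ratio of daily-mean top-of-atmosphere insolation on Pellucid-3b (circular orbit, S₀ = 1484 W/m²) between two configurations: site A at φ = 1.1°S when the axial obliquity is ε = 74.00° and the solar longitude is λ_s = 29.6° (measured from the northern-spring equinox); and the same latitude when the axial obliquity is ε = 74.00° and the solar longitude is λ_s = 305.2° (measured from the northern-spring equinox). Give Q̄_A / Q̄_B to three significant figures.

— Configuration A (φ=-1.1°):
Solar declination: sin δ = sin ε · sin λ_s = sin 74.00° × sin 29.6° = 0.47481, so δ = +28.347°.
cos H₀ = −tan(-1.1°) tan(+28.347°) = 0.0104, H₀ = 1.5604 rad.
Bracket: H₀ sin φ sin δ + cos φ cos δ sin H₀ = 1.5604×-0.01920×0.47481 + 0.99982×0.88009×0.99995 = -0.014225 + 0.879888 = 0.865663.
Q̄ = (S₀/π) × [bracket] = (1484/π) × 0.865663 = 408.91 W/m².
— Configuration B (φ=-1.1°):
Solar declination: sin δ = sin ε · sin λ_s = sin 74.00° × sin 305.2° = -0.78549, so δ = -51.766°.
cos H₀ = −tan(-1.1°) tan(-51.766°) = -0.0244, H₀ = 1.5952 rad.
Bracket: H₀ sin φ sin δ + cos φ cos δ sin H₀ = 1.5952×-0.01920×-0.78549 + 0.99982×0.61887×0.99970 = 0.024058 + 0.618573 = 0.642631.
Q̄ = (S₀/π) × [bracket] = (1484/π) × 0.642631 = 303.56 W/m².
Ratio Q̄_A / Q̄_B = 408.91 / 303.56 = 1.347.

Q̄_A / Q̄_B ≈ 1.35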